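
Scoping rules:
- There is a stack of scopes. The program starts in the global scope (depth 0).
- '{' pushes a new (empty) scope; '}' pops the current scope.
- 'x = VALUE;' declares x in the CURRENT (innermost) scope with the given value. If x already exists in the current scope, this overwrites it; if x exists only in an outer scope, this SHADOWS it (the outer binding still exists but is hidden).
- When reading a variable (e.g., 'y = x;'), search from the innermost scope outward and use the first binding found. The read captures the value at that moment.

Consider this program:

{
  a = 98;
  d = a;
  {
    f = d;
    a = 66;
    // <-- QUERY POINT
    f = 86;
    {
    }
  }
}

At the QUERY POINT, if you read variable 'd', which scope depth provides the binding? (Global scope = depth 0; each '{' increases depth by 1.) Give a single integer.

Step 1: enter scope (depth=1)
Step 2: declare a=98 at depth 1
Step 3: declare d=(read a)=98 at depth 1
Step 4: enter scope (depth=2)
Step 5: declare f=(read d)=98 at depth 2
Step 6: declare a=66 at depth 2
Visible at query point: a=66 d=98 f=98

Answer: 1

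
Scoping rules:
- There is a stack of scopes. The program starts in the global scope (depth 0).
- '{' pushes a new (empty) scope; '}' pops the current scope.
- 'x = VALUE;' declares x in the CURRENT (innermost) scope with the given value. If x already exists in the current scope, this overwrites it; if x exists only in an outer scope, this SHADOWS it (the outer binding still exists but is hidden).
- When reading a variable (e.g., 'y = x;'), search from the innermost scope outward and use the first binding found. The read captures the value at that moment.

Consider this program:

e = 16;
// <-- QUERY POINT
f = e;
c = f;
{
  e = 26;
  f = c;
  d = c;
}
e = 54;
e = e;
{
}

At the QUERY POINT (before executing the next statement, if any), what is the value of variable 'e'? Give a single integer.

Step 1: declare e=16 at depth 0
Visible at query point: e=16

Answer: 16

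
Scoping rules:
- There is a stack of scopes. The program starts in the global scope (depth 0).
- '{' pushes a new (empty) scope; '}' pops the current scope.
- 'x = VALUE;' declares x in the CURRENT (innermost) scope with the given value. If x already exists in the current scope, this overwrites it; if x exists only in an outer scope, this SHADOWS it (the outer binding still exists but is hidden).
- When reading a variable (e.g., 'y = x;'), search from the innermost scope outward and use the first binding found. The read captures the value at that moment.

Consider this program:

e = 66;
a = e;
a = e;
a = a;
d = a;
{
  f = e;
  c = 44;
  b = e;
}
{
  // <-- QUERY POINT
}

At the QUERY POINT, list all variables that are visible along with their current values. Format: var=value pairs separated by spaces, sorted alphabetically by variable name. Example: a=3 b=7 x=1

Step 1: declare e=66 at depth 0
Step 2: declare a=(read e)=66 at depth 0
Step 3: declare a=(read e)=66 at depth 0
Step 4: declare a=(read a)=66 at depth 0
Step 5: declare d=(read a)=66 at depth 0
Step 6: enter scope (depth=1)
Step 7: declare f=(read e)=66 at depth 1
Step 8: declare c=44 at depth 1
Step 9: declare b=(read e)=66 at depth 1
Step 10: exit scope (depth=0)
Step 11: enter scope (depth=1)
Visible at query point: a=66 d=66 e=66

Answer: a=66 d=66 e=66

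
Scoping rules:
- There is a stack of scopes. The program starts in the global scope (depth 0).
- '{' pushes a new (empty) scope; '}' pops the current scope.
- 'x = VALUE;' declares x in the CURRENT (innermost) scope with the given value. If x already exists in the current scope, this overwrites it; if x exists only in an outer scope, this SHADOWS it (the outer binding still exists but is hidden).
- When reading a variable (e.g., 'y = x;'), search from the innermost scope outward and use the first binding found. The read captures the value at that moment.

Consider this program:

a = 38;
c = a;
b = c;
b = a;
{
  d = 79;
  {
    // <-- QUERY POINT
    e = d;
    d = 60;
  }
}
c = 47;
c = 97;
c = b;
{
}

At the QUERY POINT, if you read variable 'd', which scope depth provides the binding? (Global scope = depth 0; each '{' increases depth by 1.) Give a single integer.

Answer: 1

Derivation:
Step 1: declare a=38 at depth 0
Step 2: declare c=(read a)=38 at depth 0
Step 3: declare b=(read c)=38 at depth 0
Step 4: declare b=(read a)=38 at depth 0
Step 5: enter scope (depth=1)
Step 6: declare d=79 at depth 1
Step 7: enter scope (depth=2)
Visible at query point: a=38 b=38 c=38 d=79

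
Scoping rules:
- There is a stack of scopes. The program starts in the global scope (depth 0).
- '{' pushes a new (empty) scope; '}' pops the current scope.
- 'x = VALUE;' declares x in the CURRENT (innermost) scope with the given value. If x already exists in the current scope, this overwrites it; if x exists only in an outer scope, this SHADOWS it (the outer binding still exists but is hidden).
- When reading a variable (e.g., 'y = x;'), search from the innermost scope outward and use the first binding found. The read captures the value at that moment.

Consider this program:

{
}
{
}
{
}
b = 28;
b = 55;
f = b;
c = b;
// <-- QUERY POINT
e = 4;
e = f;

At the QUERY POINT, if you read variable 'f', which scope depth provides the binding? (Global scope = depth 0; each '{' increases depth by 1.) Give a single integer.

Answer: 0

Derivation:
Step 1: enter scope (depth=1)
Step 2: exit scope (depth=0)
Step 3: enter scope (depth=1)
Step 4: exit scope (depth=0)
Step 5: enter scope (depth=1)
Step 6: exit scope (depth=0)
Step 7: declare b=28 at depth 0
Step 8: declare b=55 at depth 0
Step 9: declare f=(read b)=55 at depth 0
Step 10: declare c=(read b)=55 at depth 0
Visible at query point: b=55 c=55 f=55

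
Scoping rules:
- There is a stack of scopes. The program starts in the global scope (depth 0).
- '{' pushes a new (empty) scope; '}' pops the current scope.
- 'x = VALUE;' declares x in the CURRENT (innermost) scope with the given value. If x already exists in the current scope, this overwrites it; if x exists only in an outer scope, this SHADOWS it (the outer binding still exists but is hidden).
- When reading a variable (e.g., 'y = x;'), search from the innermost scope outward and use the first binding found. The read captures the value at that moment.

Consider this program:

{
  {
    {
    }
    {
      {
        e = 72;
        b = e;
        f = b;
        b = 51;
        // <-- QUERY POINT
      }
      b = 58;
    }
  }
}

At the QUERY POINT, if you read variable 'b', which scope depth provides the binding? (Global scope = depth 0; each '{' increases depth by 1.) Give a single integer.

Step 1: enter scope (depth=1)
Step 2: enter scope (depth=2)
Step 3: enter scope (depth=3)
Step 4: exit scope (depth=2)
Step 5: enter scope (depth=3)
Step 6: enter scope (depth=4)
Step 7: declare e=72 at depth 4
Step 8: declare b=(read e)=72 at depth 4
Step 9: declare f=(read b)=72 at depth 4
Step 10: declare b=51 at depth 4
Visible at query point: b=51 e=72 f=72

Answer: 4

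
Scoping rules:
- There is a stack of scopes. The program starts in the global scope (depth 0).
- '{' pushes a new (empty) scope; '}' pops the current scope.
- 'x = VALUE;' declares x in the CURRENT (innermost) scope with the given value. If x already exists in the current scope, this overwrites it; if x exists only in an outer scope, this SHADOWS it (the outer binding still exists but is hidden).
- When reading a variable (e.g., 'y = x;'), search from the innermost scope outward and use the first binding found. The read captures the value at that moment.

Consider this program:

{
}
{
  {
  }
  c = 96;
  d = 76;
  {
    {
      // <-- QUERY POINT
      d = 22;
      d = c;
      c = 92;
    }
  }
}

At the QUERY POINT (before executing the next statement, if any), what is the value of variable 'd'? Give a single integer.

Answer: 76

Derivation:
Step 1: enter scope (depth=1)
Step 2: exit scope (depth=0)
Step 3: enter scope (depth=1)
Step 4: enter scope (depth=2)
Step 5: exit scope (depth=1)
Step 6: declare c=96 at depth 1
Step 7: declare d=76 at depth 1
Step 8: enter scope (depth=2)
Step 9: enter scope (depth=3)
Visible at query point: c=96 d=76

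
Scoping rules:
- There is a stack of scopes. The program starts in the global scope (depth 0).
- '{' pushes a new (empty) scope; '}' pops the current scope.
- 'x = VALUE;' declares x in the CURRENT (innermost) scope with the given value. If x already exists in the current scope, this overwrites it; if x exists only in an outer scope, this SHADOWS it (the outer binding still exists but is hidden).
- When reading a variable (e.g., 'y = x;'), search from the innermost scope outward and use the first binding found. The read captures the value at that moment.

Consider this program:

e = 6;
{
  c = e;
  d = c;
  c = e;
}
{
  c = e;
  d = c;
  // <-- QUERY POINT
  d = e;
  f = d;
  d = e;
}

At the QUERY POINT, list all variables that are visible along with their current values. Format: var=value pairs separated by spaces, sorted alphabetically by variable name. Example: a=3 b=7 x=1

Step 1: declare e=6 at depth 0
Step 2: enter scope (depth=1)
Step 3: declare c=(read e)=6 at depth 1
Step 4: declare d=(read c)=6 at depth 1
Step 5: declare c=(read e)=6 at depth 1
Step 6: exit scope (depth=0)
Step 7: enter scope (depth=1)
Step 8: declare c=(read e)=6 at depth 1
Step 9: declare d=(read c)=6 at depth 1
Visible at query point: c=6 d=6 e=6

Answer: c=6 d=6 e=6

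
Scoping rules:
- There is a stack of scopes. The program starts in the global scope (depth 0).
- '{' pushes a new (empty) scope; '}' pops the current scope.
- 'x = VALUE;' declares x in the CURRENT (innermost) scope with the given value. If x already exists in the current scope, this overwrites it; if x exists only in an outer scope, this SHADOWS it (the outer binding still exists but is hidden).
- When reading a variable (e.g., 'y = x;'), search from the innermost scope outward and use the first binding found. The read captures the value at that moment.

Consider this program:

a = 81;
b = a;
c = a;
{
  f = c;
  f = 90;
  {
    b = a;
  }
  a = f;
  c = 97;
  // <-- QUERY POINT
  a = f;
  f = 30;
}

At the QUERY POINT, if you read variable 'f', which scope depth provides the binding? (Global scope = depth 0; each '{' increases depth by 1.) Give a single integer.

Step 1: declare a=81 at depth 0
Step 2: declare b=(read a)=81 at depth 0
Step 3: declare c=(read a)=81 at depth 0
Step 4: enter scope (depth=1)
Step 5: declare f=(read c)=81 at depth 1
Step 6: declare f=90 at depth 1
Step 7: enter scope (depth=2)
Step 8: declare b=(read a)=81 at depth 2
Step 9: exit scope (depth=1)
Step 10: declare a=(read f)=90 at depth 1
Step 11: declare c=97 at depth 1
Visible at query point: a=90 b=81 c=97 f=90

Answer: 1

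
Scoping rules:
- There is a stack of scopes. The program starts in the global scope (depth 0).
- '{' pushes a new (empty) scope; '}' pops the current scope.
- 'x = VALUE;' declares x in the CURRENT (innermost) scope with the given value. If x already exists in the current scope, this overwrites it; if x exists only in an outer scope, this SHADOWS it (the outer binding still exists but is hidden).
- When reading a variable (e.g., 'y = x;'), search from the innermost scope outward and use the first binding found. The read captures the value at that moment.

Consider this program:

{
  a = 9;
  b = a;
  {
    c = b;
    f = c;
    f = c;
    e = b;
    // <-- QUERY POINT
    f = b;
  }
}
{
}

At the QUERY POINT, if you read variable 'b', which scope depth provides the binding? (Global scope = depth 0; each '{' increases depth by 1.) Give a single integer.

Answer: 1

Derivation:
Step 1: enter scope (depth=1)
Step 2: declare a=9 at depth 1
Step 3: declare b=(read a)=9 at depth 1
Step 4: enter scope (depth=2)
Step 5: declare c=(read b)=9 at depth 2
Step 6: declare f=(read c)=9 at depth 2
Step 7: declare f=(read c)=9 at depth 2
Step 8: declare e=(read b)=9 at depth 2
Visible at query point: a=9 b=9 c=9 e=9 f=9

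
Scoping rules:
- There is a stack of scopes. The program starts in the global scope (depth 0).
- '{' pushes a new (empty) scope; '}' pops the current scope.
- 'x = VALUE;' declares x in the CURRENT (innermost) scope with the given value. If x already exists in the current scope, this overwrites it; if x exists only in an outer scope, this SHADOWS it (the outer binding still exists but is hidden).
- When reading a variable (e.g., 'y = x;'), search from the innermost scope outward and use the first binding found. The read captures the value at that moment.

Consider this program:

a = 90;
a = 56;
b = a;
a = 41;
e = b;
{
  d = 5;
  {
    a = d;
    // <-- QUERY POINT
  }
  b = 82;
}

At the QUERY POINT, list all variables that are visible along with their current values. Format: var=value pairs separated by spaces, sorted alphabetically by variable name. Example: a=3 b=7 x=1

Step 1: declare a=90 at depth 0
Step 2: declare a=56 at depth 0
Step 3: declare b=(read a)=56 at depth 0
Step 4: declare a=41 at depth 0
Step 5: declare e=(read b)=56 at depth 0
Step 6: enter scope (depth=1)
Step 7: declare d=5 at depth 1
Step 8: enter scope (depth=2)
Step 9: declare a=(read d)=5 at depth 2
Visible at query point: a=5 b=56 d=5 e=56

Answer: a=5 b=56 d=5 e=56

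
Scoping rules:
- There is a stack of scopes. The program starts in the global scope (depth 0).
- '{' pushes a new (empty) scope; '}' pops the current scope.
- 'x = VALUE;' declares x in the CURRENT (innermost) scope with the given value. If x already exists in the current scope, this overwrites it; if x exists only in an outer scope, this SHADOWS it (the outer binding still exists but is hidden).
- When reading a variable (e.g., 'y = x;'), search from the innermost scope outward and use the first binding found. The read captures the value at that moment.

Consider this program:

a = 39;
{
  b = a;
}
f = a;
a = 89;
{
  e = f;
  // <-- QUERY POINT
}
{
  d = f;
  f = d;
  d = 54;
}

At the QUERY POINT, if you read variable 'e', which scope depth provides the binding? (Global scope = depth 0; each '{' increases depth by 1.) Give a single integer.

Step 1: declare a=39 at depth 0
Step 2: enter scope (depth=1)
Step 3: declare b=(read a)=39 at depth 1
Step 4: exit scope (depth=0)
Step 5: declare f=(read a)=39 at depth 0
Step 6: declare a=89 at depth 0
Step 7: enter scope (depth=1)
Step 8: declare e=(read f)=39 at depth 1
Visible at query point: a=89 e=39 f=39

Answer: 1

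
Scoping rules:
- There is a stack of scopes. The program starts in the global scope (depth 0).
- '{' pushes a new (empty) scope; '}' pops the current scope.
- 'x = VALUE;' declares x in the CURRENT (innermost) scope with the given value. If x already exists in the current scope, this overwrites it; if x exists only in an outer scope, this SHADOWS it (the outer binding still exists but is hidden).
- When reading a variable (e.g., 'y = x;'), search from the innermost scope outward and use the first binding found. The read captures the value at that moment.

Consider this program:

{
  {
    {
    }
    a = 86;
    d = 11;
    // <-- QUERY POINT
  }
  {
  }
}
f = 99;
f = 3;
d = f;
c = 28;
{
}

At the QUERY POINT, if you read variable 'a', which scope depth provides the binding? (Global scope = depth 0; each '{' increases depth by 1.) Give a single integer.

Answer: 2

Derivation:
Step 1: enter scope (depth=1)
Step 2: enter scope (depth=2)
Step 3: enter scope (depth=3)
Step 4: exit scope (depth=2)
Step 5: declare a=86 at depth 2
Step 6: declare d=11 at depth 2
Visible at query point: a=86 d=11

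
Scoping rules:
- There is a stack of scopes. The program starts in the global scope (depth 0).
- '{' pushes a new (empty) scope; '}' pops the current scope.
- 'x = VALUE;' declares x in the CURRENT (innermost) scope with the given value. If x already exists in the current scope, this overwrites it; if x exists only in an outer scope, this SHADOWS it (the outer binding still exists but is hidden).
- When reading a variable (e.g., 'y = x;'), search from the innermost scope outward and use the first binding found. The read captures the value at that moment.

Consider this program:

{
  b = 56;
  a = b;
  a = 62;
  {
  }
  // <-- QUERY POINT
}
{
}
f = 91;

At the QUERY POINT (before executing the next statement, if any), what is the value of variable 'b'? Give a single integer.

Answer: 56

Derivation:
Step 1: enter scope (depth=1)
Step 2: declare b=56 at depth 1
Step 3: declare a=(read b)=56 at depth 1
Step 4: declare a=62 at depth 1
Step 5: enter scope (depth=2)
Step 6: exit scope (depth=1)
Visible at query point: a=62 b=56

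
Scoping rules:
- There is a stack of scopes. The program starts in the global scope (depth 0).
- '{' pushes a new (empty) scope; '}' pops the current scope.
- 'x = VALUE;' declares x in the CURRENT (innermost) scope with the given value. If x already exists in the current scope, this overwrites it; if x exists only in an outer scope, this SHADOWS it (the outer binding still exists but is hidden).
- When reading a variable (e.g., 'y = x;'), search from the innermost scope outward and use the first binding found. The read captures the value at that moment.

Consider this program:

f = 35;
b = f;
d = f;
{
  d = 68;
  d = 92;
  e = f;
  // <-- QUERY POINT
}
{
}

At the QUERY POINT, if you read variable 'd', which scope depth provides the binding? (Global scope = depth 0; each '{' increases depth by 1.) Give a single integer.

Answer: 1

Derivation:
Step 1: declare f=35 at depth 0
Step 2: declare b=(read f)=35 at depth 0
Step 3: declare d=(read f)=35 at depth 0
Step 4: enter scope (depth=1)
Step 5: declare d=68 at depth 1
Step 6: declare d=92 at depth 1
Step 7: declare e=(read f)=35 at depth 1
Visible at query point: b=35 d=92 e=35 f=35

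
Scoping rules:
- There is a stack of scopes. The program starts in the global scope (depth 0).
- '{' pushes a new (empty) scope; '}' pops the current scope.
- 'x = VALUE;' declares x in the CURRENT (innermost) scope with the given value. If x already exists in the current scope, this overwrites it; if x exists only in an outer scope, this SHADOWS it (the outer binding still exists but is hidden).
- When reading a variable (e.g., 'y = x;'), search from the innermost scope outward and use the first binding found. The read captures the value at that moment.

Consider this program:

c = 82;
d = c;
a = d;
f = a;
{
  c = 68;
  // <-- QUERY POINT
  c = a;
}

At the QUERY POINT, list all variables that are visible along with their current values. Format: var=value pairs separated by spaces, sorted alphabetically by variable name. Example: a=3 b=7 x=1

Step 1: declare c=82 at depth 0
Step 2: declare d=(read c)=82 at depth 0
Step 3: declare a=(read d)=82 at depth 0
Step 4: declare f=(read a)=82 at depth 0
Step 5: enter scope (depth=1)
Step 6: declare c=68 at depth 1
Visible at query point: a=82 c=68 d=82 f=82

Answer: a=82 c=68 d=82 f=82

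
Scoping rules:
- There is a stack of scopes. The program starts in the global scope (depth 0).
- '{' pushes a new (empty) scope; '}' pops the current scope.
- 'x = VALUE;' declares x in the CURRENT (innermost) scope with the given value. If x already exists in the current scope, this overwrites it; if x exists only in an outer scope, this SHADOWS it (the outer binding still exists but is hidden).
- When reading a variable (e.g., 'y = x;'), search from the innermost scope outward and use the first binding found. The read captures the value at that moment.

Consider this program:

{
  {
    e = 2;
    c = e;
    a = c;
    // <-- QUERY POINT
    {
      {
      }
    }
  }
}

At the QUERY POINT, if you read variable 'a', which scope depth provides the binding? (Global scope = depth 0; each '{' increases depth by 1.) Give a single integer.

Answer: 2

Derivation:
Step 1: enter scope (depth=1)
Step 2: enter scope (depth=2)
Step 3: declare e=2 at depth 2
Step 4: declare c=(read e)=2 at depth 2
Step 5: declare a=(read c)=2 at depth 2
Visible at query point: a=2 c=2 e=2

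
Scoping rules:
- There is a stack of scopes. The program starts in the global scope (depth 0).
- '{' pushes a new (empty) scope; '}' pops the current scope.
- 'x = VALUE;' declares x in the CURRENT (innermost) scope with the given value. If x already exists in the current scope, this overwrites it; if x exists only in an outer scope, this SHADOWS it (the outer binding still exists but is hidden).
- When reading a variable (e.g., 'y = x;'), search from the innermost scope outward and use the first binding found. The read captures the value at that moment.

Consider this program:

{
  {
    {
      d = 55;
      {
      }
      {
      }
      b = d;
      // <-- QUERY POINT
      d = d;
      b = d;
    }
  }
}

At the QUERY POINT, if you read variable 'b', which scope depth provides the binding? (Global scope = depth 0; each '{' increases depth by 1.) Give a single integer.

Answer: 3

Derivation:
Step 1: enter scope (depth=1)
Step 2: enter scope (depth=2)
Step 3: enter scope (depth=3)
Step 4: declare d=55 at depth 3
Step 5: enter scope (depth=4)
Step 6: exit scope (depth=3)
Step 7: enter scope (depth=4)
Step 8: exit scope (depth=3)
Step 9: declare b=(read d)=55 at depth 3
Visible at query point: b=55 d=55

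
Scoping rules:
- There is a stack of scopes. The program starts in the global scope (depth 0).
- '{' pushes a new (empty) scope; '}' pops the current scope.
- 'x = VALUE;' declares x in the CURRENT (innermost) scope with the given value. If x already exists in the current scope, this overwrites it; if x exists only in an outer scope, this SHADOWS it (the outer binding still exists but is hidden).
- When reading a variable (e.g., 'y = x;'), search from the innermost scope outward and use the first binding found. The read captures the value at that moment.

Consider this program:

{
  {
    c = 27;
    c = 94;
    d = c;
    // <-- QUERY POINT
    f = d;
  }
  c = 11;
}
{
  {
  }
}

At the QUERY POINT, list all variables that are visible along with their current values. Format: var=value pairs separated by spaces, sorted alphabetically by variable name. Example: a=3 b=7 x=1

Answer: c=94 d=94

Derivation:
Step 1: enter scope (depth=1)
Step 2: enter scope (depth=2)
Step 3: declare c=27 at depth 2
Step 4: declare c=94 at depth 2
Step 5: declare d=(read c)=94 at depth 2
Visible at query point: c=94 d=94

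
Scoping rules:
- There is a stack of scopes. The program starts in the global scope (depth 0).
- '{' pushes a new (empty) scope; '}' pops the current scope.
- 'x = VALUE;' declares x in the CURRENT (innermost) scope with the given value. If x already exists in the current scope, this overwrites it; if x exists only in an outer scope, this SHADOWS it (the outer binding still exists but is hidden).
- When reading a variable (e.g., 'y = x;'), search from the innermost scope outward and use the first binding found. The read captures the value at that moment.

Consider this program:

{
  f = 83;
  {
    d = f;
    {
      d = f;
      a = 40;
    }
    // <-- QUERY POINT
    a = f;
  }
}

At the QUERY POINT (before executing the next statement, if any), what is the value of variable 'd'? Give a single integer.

Answer: 83

Derivation:
Step 1: enter scope (depth=1)
Step 2: declare f=83 at depth 1
Step 3: enter scope (depth=2)
Step 4: declare d=(read f)=83 at depth 2
Step 5: enter scope (depth=3)
Step 6: declare d=(read f)=83 at depth 3
Step 7: declare a=40 at depth 3
Step 8: exit scope (depth=2)
Visible at query point: d=83 f=83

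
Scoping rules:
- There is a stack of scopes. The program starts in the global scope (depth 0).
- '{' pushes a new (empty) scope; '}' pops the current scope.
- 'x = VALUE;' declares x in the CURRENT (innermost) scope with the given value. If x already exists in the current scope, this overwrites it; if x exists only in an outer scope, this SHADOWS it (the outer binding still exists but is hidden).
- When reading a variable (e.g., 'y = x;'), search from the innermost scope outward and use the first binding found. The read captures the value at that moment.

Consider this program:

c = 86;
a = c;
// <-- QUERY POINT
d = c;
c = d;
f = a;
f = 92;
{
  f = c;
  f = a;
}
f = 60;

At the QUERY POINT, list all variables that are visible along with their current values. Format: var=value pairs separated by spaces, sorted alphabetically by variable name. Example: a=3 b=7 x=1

Answer: a=86 c=86

Derivation:
Step 1: declare c=86 at depth 0
Step 2: declare a=(read c)=86 at depth 0
Visible at query point: a=86 c=86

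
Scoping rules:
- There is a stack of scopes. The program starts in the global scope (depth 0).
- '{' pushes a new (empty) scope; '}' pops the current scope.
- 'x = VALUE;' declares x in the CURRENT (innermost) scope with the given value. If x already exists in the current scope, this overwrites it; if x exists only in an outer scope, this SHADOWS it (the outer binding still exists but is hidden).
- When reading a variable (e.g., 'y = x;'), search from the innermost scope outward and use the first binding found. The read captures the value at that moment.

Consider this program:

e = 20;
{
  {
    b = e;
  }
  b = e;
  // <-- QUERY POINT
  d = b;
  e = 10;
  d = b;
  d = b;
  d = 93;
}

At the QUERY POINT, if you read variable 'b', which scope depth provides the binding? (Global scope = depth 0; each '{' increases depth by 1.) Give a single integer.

Answer: 1

Derivation:
Step 1: declare e=20 at depth 0
Step 2: enter scope (depth=1)
Step 3: enter scope (depth=2)
Step 4: declare b=(read e)=20 at depth 2
Step 5: exit scope (depth=1)
Step 6: declare b=(read e)=20 at depth 1
Visible at query point: b=20 e=20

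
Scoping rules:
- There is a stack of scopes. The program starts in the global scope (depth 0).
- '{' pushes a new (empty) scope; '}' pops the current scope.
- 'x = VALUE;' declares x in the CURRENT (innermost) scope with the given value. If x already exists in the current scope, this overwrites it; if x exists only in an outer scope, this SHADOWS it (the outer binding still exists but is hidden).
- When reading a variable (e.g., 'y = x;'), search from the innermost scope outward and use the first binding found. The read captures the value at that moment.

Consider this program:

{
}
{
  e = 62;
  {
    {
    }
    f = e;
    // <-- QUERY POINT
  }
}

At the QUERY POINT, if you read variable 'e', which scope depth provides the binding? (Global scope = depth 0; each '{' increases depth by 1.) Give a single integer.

Answer: 1

Derivation:
Step 1: enter scope (depth=1)
Step 2: exit scope (depth=0)
Step 3: enter scope (depth=1)
Step 4: declare e=62 at depth 1
Step 5: enter scope (depth=2)
Step 6: enter scope (depth=3)
Step 7: exit scope (depth=2)
Step 8: declare f=(read e)=62 at depth 2
Visible at query point: e=62 f=62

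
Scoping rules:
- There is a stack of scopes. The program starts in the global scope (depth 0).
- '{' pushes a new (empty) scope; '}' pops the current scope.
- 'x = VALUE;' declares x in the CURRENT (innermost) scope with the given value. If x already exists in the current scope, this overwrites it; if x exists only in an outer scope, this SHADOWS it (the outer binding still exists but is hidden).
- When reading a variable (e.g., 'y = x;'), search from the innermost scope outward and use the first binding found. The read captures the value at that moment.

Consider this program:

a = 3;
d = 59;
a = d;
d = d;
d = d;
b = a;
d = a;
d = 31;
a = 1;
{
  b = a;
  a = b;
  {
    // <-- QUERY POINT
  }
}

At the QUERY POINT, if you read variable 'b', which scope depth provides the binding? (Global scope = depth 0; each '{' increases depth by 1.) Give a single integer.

Step 1: declare a=3 at depth 0
Step 2: declare d=59 at depth 0
Step 3: declare a=(read d)=59 at depth 0
Step 4: declare d=(read d)=59 at depth 0
Step 5: declare d=(read d)=59 at depth 0
Step 6: declare b=(read a)=59 at depth 0
Step 7: declare d=(read a)=59 at depth 0
Step 8: declare d=31 at depth 0
Step 9: declare a=1 at depth 0
Step 10: enter scope (depth=1)
Step 11: declare b=(read a)=1 at depth 1
Step 12: declare a=(read b)=1 at depth 1
Step 13: enter scope (depth=2)
Visible at query point: a=1 b=1 d=31

Answer: 1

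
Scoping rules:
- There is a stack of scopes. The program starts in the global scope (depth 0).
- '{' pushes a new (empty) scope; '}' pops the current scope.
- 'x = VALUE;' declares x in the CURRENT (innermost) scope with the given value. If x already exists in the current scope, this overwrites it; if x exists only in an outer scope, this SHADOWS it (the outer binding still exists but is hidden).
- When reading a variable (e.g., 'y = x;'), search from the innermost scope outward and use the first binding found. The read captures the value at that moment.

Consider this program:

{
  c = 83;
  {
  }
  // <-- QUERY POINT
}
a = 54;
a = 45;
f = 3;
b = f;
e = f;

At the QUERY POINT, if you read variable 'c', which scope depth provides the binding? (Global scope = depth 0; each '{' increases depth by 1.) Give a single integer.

Step 1: enter scope (depth=1)
Step 2: declare c=83 at depth 1
Step 3: enter scope (depth=2)
Step 4: exit scope (depth=1)
Visible at query point: c=83

Answer: 1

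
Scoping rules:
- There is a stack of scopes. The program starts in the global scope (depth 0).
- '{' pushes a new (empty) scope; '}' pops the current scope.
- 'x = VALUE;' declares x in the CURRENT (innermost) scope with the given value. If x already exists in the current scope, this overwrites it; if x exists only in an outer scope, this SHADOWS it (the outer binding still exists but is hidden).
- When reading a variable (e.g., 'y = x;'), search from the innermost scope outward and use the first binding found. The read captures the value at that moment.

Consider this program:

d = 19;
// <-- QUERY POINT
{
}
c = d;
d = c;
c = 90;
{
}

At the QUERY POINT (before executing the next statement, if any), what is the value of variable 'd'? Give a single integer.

Answer: 19

Derivation:
Step 1: declare d=19 at depth 0
Visible at query point: d=19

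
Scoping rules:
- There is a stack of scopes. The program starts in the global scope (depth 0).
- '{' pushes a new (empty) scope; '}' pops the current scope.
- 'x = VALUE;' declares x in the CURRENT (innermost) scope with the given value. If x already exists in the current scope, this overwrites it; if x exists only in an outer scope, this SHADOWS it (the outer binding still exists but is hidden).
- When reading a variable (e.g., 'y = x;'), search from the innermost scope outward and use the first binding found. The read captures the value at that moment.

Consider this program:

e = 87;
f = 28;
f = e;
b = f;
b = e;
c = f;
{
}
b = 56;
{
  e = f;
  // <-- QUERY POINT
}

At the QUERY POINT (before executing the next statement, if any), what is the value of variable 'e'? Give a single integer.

Answer: 87

Derivation:
Step 1: declare e=87 at depth 0
Step 2: declare f=28 at depth 0
Step 3: declare f=(read e)=87 at depth 0
Step 4: declare b=(read f)=87 at depth 0
Step 5: declare b=(read e)=87 at depth 0
Step 6: declare c=(read f)=87 at depth 0
Step 7: enter scope (depth=1)
Step 8: exit scope (depth=0)
Step 9: declare b=56 at depth 0
Step 10: enter scope (depth=1)
Step 11: declare e=(read f)=87 at depth 1
Visible at query point: b=56 c=87 e=87 f=87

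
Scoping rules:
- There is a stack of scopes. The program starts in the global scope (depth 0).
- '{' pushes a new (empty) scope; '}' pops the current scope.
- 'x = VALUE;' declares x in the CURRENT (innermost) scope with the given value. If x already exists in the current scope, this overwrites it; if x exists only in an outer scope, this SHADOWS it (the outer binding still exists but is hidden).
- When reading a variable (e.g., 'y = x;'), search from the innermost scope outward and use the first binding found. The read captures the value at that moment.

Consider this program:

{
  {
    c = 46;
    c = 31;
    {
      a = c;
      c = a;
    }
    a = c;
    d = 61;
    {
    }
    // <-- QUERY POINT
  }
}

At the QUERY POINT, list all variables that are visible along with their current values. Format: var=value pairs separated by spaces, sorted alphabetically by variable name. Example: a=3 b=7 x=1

Step 1: enter scope (depth=1)
Step 2: enter scope (depth=2)
Step 3: declare c=46 at depth 2
Step 4: declare c=31 at depth 2
Step 5: enter scope (depth=3)
Step 6: declare a=(read c)=31 at depth 3
Step 7: declare c=(read a)=31 at depth 3
Step 8: exit scope (depth=2)
Step 9: declare a=(read c)=31 at depth 2
Step 10: declare d=61 at depth 2
Step 11: enter scope (depth=3)
Step 12: exit scope (depth=2)
Visible at query point: a=31 c=31 d=61

Answer: a=31 c=31 d=61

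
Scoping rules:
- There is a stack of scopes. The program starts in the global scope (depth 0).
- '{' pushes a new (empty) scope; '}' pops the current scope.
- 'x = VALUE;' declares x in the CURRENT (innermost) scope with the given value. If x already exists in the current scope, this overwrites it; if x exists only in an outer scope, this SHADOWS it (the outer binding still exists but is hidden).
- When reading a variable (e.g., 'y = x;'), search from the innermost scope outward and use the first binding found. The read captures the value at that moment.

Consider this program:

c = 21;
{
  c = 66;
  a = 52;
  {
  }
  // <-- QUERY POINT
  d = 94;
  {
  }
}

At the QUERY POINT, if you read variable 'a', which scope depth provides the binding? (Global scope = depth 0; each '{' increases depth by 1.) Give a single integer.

Step 1: declare c=21 at depth 0
Step 2: enter scope (depth=1)
Step 3: declare c=66 at depth 1
Step 4: declare a=52 at depth 1
Step 5: enter scope (depth=2)
Step 6: exit scope (depth=1)
Visible at query point: a=52 c=66

Answer: 1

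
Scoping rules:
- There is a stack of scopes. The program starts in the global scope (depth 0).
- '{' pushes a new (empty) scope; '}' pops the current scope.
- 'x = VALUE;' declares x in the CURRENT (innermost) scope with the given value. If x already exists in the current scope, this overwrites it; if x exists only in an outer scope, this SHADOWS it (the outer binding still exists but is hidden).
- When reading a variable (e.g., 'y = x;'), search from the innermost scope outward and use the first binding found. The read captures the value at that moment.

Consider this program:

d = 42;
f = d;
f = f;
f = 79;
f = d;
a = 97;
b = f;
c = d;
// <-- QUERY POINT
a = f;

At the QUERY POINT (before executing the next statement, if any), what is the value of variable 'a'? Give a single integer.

Step 1: declare d=42 at depth 0
Step 2: declare f=(read d)=42 at depth 0
Step 3: declare f=(read f)=42 at depth 0
Step 4: declare f=79 at depth 0
Step 5: declare f=(read d)=42 at depth 0
Step 6: declare a=97 at depth 0
Step 7: declare b=(read f)=42 at depth 0
Step 8: declare c=(read d)=42 at depth 0
Visible at query point: a=97 b=42 c=42 d=42 f=42

Answer: 97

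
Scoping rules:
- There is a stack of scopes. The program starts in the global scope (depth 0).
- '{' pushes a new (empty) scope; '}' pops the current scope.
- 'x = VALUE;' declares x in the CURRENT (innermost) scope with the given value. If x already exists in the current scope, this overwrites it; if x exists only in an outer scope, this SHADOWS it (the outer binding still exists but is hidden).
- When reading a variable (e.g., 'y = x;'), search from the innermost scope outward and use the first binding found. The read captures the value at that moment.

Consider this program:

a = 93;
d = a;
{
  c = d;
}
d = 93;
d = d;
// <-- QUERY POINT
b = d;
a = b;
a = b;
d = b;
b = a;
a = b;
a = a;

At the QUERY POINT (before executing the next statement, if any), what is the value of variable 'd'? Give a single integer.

Answer: 93

Derivation:
Step 1: declare a=93 at depth 0
Step 2: declare d=(read a)=93 at depth 0
Step 3: enter scope (depth=1)
Step 4: declare c=(read d)=93 at depth 1
Step 5: exit scope (depth=0)
Step 6: declare d=93 at depth 0
Step 7: declare d=(read d)=93 at depth 0
Visible at query point: a=93 d=93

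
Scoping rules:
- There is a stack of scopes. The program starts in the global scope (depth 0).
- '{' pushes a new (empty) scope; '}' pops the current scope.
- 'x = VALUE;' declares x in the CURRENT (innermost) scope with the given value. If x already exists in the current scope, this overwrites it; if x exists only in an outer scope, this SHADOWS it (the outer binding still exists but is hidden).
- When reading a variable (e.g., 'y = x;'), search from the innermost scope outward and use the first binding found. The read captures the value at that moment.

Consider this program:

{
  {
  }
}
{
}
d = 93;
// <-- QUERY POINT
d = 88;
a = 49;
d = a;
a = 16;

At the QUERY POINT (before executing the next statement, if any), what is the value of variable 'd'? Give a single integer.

Answer: 93

Derivation:
Step 1: enter scope (depth=1)
Step 2: enter scope (depth=2)
Step 3: exit scope (depth=1)
Step 4: exit scope (depth=0)
Step 5: enter scope (depth=1)
Step 6: exit scope (depth=0)
Step 7: declare d=93 at depth 0
Visible at query point: d=93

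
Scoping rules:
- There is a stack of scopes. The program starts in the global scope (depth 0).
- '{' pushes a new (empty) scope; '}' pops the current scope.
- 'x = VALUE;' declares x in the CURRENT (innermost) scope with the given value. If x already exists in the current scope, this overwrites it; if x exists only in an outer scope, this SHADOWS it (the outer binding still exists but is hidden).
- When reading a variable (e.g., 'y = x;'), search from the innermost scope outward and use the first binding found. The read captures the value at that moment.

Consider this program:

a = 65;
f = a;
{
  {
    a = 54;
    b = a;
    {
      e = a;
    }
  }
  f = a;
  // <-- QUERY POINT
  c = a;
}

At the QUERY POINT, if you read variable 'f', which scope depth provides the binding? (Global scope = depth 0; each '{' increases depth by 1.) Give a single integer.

Answer: 1

Derivation:
Step 1: declare a=65 at depth 0
Step 2: declare f=(read a)=65 at depth 0
Step 3: enter scope (depth=1)
Step 4: enter scope (depth=2)
Step 5: declare a=54 at depth 2
Step 6: declare b=(read a)=54 at depth 2
Step 7: enter scope (depth=3)
Step 8: declare e=(read a)=54 at depth 3
Step 9: exit scope (depth=2)
Step 10: exit scope (depth=1)
Step 11: declare f=(read a)=65 at depth 1
Visible at query point: a=65 f=65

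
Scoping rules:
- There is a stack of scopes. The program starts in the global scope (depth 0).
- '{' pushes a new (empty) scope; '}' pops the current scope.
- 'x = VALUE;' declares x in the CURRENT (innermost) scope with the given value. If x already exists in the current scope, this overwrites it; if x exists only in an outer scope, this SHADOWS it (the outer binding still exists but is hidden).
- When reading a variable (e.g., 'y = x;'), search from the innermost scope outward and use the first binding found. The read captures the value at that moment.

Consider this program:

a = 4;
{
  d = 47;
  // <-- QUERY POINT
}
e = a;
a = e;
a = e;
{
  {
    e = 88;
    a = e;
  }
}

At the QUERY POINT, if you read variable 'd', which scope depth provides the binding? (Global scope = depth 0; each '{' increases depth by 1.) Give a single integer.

Step 1: declare a=4 at depth 0
Step 2: enter scope (depth=1)
Step 3: declare d=47 at depth 1
Visible at query point: a=4 d=47

Answer: 1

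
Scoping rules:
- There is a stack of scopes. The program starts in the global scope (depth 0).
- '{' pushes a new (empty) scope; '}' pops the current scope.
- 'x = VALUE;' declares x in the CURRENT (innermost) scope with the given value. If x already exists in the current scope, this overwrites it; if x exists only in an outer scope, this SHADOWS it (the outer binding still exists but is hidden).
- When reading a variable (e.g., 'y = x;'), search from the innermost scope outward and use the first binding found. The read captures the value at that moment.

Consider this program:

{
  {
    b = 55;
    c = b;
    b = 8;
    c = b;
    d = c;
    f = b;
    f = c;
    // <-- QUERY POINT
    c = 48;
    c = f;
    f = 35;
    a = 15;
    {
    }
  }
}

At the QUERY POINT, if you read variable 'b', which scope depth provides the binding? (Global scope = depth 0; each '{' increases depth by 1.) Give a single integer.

Step 1: enter scope (depth=1)
Step 2: enter scope (depth=2)
Step 3: declare b=55 at depth 2
Step 4: declare c=(read b)=55 at depth 2
Step 5: declare b=8 at depth 2
Step 6: declare c=(read b)=8 at depth 2
Step 7: declare d=(read c)=8 at depth 2
Step 8: declare f=(read b)=8 at depth 2
Step 9: declare f=(read c)=8 at depth 2
Visible at query point: b=8 c=8 d=8 f=8

Answer: 2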